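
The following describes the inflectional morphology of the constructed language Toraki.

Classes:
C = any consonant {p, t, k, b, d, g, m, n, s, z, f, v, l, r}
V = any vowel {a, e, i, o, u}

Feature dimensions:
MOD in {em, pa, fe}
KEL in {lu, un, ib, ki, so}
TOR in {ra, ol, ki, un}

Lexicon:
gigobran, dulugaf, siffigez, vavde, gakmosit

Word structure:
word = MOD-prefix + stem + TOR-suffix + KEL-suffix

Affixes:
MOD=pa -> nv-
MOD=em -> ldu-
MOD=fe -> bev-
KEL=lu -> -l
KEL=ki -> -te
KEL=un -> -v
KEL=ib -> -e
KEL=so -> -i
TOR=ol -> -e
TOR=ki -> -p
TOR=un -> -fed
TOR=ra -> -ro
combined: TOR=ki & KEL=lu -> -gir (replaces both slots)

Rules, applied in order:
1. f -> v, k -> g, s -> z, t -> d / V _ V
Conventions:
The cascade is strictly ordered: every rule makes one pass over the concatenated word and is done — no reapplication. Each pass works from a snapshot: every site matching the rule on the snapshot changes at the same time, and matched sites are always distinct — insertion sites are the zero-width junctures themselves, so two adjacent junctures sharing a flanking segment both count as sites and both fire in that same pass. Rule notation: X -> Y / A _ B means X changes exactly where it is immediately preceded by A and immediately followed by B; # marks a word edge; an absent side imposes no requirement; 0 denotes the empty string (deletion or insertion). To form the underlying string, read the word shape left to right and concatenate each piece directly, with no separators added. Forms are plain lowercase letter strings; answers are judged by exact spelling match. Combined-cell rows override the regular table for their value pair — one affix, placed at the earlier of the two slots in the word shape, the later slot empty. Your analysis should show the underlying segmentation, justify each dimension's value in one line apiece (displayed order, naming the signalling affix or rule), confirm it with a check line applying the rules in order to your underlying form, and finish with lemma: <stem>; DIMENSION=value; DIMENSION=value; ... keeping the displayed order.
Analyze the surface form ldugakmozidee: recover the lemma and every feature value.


underlying: ldu-gakmosit-e-e
MOD=em - signalled by the affix ldu-
KEL=ib - signalled by the affix -e
TOR=ol - signalled by the affix -e
check: ldugakmositee -> ldugakmozidee
lemma: gakmosit; MOD=em; KEL=ib; TOR=ol


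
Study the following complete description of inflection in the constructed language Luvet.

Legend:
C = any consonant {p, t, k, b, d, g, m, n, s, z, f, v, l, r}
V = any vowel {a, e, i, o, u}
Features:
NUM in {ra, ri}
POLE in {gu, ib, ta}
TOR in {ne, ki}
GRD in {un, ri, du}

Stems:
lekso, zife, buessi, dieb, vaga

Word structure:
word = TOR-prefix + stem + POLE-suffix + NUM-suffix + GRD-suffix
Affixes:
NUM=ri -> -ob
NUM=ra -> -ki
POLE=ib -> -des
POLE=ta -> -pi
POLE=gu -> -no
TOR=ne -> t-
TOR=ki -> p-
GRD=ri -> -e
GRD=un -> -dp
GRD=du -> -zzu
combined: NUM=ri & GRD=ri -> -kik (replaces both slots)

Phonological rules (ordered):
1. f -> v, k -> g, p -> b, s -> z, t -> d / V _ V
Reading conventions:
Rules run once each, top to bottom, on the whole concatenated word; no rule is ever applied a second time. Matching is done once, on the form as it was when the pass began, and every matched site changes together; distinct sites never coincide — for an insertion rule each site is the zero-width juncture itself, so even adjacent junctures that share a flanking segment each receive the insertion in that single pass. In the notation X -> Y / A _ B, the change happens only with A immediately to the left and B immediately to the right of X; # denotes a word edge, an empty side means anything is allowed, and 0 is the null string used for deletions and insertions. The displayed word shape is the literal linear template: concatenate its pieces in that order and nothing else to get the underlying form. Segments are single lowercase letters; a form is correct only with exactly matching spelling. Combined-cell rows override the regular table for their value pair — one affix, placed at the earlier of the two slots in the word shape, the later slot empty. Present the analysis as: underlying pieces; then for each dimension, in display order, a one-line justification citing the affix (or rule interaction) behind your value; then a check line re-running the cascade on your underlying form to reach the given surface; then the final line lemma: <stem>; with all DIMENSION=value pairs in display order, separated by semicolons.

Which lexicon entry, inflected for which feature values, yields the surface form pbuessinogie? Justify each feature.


underlying: p-buessi-no-ki-e
NUM=ra - signalled by the affix -ki
POLE=gu - signalled by the affix -no
TOR=ki - signalled by the affix p-
GRD=ri - signalled by the affix -e
check: pbuessinokie -> pbuessinogie
lemma: buessi; NUM=ra; POLE=gu; TOR=ki; GRD=ri


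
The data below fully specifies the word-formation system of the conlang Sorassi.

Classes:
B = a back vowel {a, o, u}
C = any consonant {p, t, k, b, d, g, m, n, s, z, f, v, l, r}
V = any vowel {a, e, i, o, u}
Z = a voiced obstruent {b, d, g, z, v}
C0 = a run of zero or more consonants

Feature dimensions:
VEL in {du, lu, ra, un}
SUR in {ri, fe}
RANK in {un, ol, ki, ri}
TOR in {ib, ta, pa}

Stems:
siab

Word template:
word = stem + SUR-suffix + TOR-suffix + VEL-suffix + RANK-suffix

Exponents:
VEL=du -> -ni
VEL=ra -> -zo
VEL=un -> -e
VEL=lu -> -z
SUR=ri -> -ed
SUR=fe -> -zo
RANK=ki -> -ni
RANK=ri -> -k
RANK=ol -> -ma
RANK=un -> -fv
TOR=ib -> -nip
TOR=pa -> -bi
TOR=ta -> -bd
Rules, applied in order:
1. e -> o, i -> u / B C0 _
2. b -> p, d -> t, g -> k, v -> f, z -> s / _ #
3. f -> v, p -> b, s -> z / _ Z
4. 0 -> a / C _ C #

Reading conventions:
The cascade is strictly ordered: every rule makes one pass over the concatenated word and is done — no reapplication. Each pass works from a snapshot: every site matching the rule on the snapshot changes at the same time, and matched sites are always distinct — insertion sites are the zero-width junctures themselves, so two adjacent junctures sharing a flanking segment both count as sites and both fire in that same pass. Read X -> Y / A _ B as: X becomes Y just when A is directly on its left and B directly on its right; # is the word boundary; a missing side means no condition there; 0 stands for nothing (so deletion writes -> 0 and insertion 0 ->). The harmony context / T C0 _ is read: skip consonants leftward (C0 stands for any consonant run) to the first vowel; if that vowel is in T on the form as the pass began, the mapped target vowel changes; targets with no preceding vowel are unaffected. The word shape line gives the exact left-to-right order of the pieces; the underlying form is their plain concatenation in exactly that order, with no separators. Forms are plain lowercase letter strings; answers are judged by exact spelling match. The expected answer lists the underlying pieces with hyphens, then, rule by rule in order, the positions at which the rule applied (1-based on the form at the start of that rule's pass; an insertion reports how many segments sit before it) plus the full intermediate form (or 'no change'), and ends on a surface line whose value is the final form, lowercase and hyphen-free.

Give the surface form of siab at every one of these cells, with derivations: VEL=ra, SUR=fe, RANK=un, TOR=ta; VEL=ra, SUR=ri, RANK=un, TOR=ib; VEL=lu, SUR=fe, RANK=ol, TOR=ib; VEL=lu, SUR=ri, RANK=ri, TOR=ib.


cell VEL=ra, SUR=fe, RANK=un, TOR=ta:
underlying: siab-zo-bd-zo-fv
1. e -> o, i -> u / B C0 _: no change
2. b -> p, d -> t, g -> k, v -> f, z -> s / _ #: fires at position(s) 12: siabzobdzoff
3. f -> v, p -> b, s -> z / _ Z: no change
4. 0 -> a / C _ C #: inserts after position(s) 11: siabzobdzofaf
surface: siabzobdzofaf

cell VEL=ra, SUR=ri, RANK=un, TOR=ib:
underlying: siab-ed-nip-zo-fv
1. e -> o, i -> u / B C0 _: fires at position(s) 5: siabodnipzofv
2. b -> p, d -> t, g -> k, v -> f, z -> s / _ #: fires at position(s) 13: siabodnipzoff
3. f -> v, p -> b, s -> z / _ Z: fires at position(s) 9: siabodnibzoff
4. 0 -> a / C _ C #: inserts after position(s) 12: siabodnibzofaf
surface: siabodnibzofaf

cell VEL=lu, SUR=fe, RANK=ol, TOR=ib:
underlying: siab-zo-nip-z-ma
1. e -> o, i -> u / B C0 _: fires at position(s) 8: siabzonupzma
2. b -> p, d -> t, g -> k, v -> f, z -> s / _ #: no change
3. f -> v, p -> b, s -> z / _ Z: fires at position(s) 9: siabzonubzma
4. 0 -> a / C _ C #: no change
surface: siabzonubzma

cell VEL=lu, SUR=ri, RANK=ri, TOR=ib:
underlying: siab-ed-nip-z-k
1. e -> o, i -> u / B C0 _: fires at position(s) 5: siabodnipzk
2. b -> p, d -> t, g -> k, v -> f, z -> s / _ #: no change
3. f -> v, p -> b, s -> z / _ Z: fires at position(s) 9: siabodnibzk
4. 0 -> a / C _ C #: inserts after position(s) 10: siabodnibzak
surface: siabodnibzak


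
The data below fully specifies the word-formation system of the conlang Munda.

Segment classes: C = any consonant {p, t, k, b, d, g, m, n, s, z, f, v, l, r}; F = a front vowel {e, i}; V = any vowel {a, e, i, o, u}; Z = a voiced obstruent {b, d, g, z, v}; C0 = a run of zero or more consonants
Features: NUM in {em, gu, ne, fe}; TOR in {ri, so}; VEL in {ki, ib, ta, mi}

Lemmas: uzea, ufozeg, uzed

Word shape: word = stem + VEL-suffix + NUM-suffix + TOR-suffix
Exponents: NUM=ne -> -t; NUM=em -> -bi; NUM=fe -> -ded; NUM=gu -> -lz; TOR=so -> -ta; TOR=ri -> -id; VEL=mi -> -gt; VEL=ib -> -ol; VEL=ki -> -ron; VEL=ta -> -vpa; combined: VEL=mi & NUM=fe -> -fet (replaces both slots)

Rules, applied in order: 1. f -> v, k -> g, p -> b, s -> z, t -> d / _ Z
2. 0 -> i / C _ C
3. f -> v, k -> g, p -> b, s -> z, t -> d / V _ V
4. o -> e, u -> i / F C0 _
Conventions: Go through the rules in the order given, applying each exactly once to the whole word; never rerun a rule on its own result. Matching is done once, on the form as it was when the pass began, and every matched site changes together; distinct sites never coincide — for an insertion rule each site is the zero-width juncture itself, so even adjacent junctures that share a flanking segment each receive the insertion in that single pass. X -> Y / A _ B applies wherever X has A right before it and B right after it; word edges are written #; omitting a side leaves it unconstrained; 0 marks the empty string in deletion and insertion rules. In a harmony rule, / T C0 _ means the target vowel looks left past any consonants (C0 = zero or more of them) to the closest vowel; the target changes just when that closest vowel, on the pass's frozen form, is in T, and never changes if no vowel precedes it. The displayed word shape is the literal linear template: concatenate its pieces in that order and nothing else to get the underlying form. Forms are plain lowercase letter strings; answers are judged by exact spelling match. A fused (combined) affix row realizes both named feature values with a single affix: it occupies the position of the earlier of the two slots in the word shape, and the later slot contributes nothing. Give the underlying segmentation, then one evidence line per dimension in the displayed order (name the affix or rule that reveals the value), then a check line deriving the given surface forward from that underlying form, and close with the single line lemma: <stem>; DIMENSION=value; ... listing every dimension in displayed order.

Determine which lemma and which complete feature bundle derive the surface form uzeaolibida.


underlying: uzea-ol-bi-ta
NUM=em - signalled by the affix -bi
TOR=so - signalled by the affix -ta
VEL=ib - signalled by the affix -ol
check: uzeaolbita -> uzeaolbita -> uzeaolibita -> uzeaolibida -> uzeaolibida
lemma: uzea; NUM=em; TOR=so; VEL=ib


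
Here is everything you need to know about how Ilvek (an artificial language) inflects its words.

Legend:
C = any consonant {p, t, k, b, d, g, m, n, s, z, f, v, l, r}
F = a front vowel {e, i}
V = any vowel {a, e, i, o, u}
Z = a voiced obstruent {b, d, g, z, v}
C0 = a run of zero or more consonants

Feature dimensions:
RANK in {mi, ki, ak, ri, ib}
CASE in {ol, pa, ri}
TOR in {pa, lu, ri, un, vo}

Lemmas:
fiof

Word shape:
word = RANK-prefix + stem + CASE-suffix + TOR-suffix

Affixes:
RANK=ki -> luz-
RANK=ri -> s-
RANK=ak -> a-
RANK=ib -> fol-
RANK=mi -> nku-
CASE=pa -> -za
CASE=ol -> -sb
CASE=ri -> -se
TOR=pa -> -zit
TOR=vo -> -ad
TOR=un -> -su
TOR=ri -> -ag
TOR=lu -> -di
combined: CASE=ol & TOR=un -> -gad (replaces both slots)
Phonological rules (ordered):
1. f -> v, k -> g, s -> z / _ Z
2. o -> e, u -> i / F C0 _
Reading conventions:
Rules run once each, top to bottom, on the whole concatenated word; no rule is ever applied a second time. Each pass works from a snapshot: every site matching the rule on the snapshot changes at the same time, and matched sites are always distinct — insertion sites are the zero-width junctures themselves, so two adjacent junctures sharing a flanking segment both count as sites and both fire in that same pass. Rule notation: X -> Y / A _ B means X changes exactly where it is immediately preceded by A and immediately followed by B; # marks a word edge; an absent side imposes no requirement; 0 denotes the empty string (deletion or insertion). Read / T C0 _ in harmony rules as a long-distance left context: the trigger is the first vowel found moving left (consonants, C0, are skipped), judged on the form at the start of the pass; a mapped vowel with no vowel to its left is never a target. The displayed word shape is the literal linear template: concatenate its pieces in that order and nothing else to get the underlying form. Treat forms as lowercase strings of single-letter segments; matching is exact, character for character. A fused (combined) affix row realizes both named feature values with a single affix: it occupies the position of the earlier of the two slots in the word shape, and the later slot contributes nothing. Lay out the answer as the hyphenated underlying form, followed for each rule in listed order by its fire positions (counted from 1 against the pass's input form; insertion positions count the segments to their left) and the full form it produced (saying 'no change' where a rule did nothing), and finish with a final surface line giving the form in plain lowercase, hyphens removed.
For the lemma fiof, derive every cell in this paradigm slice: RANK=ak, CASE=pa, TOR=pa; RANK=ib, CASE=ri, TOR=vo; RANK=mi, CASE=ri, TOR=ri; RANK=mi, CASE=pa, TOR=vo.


cell RANK=ak, CASE=pa, TOR=pa:
underlying: a-fiof-za-zit
1. f -> v, k -> g, s -> z / _ Z: fires at position(s) 5: afiovzazit
2. o -> e, u -> i / F C0 _: fires at position(s) 4: afievzazit
surface: afievzazit

cell RANK=ib, CASE=ri, TOR=vo:
underlying: fol-fiof-se-ad
1. f -> v, k -> g, s -> z / _ Z: no change
2. o -> e, u -> i / F C0 _: fires at position(s) 6: folfiefsead
surface: folfiefsead

cell RANK=mi, CASE=ri, TOR=ri:
underlying: nku-fiof-se-ag
1. f -> v, k -> g, s -> z / _ Z: no change
2. o -> e, u -> i / F C0 _: fires at position(s) 6: nkufiefseag
surface: nkufiefseag

cell RANK=mi, CASE=pa, TOR=vo:
underlying: nku-fiof-za-ad
1. f -> v, k -> g, s -> z / _ Z: fires at position(s) 7: nkufiovzaad
2. o -> e, u -> i / F C0 _: fires at position(s) 6: nkufievzaad
surface: nkufievzaad


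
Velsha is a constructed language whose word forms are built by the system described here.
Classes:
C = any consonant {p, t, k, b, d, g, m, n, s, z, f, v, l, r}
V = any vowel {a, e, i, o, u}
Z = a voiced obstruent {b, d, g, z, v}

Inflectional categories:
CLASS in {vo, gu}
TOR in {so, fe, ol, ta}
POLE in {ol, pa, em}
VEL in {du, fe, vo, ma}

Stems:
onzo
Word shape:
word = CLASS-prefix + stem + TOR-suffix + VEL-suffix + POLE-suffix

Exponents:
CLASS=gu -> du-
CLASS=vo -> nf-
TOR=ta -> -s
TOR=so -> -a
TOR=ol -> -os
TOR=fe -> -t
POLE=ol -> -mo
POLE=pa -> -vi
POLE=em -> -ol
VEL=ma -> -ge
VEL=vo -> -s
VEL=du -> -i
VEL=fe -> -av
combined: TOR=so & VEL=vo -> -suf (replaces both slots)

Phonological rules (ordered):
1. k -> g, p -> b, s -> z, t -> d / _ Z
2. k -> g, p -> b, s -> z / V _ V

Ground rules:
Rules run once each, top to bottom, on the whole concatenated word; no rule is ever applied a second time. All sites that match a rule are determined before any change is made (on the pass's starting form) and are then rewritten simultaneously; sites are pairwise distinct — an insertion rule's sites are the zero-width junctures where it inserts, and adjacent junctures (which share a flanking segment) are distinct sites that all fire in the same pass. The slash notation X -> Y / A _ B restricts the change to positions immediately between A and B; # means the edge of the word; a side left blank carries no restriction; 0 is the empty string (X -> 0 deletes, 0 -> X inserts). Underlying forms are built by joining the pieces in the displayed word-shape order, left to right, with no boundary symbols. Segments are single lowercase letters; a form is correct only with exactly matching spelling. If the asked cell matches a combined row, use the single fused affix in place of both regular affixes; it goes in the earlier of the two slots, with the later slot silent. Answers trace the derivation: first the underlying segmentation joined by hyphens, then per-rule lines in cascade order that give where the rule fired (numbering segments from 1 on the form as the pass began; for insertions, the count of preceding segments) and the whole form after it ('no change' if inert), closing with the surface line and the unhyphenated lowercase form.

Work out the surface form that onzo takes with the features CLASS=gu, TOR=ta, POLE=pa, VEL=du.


underlying: du-onzo-s-i-vi
1. k -> g, p -> b, s -> z, t -> d / _ Z: no change
2. k -> g, p -> b, s -> z / V _ V: fires at position(s) 7: duonzozivi
surface: duonzozivi


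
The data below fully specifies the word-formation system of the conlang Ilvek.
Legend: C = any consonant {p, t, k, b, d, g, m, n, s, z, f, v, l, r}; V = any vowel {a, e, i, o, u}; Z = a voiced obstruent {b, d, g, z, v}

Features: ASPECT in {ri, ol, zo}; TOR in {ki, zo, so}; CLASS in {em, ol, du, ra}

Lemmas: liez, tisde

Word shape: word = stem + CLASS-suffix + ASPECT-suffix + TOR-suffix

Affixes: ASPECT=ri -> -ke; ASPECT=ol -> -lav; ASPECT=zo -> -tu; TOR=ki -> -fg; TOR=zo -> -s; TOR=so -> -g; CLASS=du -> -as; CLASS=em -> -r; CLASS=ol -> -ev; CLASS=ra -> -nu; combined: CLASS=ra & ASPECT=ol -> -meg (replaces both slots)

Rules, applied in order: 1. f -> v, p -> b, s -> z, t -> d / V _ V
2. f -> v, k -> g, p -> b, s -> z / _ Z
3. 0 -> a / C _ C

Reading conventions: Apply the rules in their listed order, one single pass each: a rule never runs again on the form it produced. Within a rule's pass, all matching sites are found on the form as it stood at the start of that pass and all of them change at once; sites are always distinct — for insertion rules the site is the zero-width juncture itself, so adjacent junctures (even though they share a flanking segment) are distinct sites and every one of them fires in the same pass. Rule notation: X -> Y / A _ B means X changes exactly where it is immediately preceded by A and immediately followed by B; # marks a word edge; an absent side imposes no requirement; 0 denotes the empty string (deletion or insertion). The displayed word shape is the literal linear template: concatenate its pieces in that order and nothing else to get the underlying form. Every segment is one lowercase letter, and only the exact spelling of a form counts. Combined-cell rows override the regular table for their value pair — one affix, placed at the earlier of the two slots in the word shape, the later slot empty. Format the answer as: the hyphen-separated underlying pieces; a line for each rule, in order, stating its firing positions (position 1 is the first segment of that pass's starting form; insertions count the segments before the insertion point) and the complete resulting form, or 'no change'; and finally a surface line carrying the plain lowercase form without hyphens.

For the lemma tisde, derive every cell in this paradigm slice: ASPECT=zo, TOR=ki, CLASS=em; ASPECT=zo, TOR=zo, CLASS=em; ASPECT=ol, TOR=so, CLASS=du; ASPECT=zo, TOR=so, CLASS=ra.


cell ASPECT=zo, TOR=ki, CLASS=em:
underlying: tisde-r-tu-fg
1. f -> v, p -> b, s -> z, t -> d / V _ V: no change
2. f -> v, k -> g, p -> b, s -> z / _ Z: fires at position(s) 3, 9: tizdertuvg
3. 0 -> a / C _ C: inserts after position(s) 3, 6, 9: tizaderatuvag
surface: tizaderatuvag

cell ASPECT=zo, TOR=zo, CLASS=em:
underlying: tisde-r-tu-s
1. f -> v, p -> b, s -> z, t -> d / V _ V: no change
2. f -> v, k -> g, p -> b, s -> z / _ Z: fires at position(s) 3: tizdertus
3. 0 -> a / C _ C: inserts after position(s) 3, 6: tizaderatus
surface: tizaderatus

cell ASPECT=ol, TOR=so, CLASS=du:
underlying: tisde-as-lav-g
1. f -> v, p -> b, s -> z, t -> d / V _ V: no change
2. f -> v, k -> g, p -> b, s -> z / _ Z: fires at position(s) 3: tizdeaslavg
3. 0 -> a / C _ C: inserts after position(s) 3, 7, 10: tizadeasalavag
surface: tizadeasalavag

cell ASPECT=zo, TOR=so, CLASS=ra:
underlying: tisde-nu-tu-g
1. f -> v, p -> b, s -> z, t -> d / V _ V: fires at position(s) 8: tisdenudug
2. f -> v, k -> g, p -> b, s -> z / _ Z: fires at position(s) 3: tizdenudug
3. 0 -> a / C _ C: inserts after position(s) 3: tizadenudug
surface: tizadenudug


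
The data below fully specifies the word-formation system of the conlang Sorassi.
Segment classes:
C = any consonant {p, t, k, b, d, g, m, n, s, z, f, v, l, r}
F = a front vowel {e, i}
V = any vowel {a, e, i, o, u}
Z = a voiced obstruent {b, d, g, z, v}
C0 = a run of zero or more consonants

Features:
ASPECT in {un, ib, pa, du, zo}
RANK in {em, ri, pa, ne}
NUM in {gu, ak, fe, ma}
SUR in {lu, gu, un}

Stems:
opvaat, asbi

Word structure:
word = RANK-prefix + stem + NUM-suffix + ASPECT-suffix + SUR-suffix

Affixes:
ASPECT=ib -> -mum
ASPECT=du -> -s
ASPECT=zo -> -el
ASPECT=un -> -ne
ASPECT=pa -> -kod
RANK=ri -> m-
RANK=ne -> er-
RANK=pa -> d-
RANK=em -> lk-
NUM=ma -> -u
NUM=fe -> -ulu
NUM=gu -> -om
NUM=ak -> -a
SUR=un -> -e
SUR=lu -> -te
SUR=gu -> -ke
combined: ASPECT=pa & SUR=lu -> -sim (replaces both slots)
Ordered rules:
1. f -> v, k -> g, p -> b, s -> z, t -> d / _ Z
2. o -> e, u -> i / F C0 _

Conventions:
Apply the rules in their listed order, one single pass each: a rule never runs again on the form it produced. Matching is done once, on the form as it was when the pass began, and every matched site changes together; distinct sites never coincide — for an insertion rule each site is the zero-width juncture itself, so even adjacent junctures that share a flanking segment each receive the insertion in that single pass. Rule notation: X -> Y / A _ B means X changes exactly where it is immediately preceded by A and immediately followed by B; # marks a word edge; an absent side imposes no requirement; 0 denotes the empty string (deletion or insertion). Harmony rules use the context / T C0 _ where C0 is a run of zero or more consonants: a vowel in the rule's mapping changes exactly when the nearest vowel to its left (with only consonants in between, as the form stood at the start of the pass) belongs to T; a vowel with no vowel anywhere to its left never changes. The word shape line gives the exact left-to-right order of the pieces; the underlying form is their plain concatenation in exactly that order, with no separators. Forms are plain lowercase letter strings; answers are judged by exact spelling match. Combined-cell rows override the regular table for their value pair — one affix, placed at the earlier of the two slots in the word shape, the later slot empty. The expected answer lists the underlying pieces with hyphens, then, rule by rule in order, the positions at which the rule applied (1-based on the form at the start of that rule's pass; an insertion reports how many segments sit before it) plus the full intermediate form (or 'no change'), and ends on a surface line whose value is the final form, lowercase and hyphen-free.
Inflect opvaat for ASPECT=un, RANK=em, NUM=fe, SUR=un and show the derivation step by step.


underlying: lk-opvaat-ulu-ne-e
1. f -> v, k -> g, p -> b, s -> z, t -> d / _ Z: fires at position(s) 4: lkobvaatulunee
2. o -> e, u -> i / F C0 _: no change
surface: lkobvaatulunee


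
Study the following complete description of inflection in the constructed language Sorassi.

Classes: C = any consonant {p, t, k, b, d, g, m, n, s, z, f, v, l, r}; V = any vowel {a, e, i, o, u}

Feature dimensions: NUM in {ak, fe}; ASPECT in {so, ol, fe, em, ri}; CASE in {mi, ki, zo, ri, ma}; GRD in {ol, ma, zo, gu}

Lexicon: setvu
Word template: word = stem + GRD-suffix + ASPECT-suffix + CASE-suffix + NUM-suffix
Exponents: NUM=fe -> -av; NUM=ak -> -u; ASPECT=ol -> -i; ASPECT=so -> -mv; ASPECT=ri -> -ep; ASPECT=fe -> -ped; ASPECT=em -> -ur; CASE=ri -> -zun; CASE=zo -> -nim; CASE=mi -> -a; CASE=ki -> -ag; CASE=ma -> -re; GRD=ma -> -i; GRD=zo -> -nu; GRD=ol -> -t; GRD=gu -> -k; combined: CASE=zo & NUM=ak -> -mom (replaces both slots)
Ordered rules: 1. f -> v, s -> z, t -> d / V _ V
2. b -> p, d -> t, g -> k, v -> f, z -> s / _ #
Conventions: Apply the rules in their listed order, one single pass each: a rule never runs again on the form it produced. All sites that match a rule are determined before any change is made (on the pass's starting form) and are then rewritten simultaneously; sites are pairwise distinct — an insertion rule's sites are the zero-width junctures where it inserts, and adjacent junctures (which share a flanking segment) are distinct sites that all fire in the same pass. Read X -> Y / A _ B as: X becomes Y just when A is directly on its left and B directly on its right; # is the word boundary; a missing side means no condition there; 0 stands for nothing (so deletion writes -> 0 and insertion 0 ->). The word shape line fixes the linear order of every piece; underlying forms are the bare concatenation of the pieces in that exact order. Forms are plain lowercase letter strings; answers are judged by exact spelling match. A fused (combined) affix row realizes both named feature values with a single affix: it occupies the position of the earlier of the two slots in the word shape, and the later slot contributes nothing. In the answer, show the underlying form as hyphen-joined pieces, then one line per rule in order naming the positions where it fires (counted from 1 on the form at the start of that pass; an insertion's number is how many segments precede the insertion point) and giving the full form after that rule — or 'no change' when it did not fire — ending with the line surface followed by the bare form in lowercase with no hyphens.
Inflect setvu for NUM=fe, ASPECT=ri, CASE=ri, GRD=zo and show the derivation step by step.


underlying: setvu-nu-ep-zun-av
1. f -> v, s -> z, t -> d / V _ V: no change
2. b -> p, d -> t, g -> k, v -> f, z -> s / _ #: fires at position(s) 14: setvunuepzunaf
surface: setvunuepzunaf


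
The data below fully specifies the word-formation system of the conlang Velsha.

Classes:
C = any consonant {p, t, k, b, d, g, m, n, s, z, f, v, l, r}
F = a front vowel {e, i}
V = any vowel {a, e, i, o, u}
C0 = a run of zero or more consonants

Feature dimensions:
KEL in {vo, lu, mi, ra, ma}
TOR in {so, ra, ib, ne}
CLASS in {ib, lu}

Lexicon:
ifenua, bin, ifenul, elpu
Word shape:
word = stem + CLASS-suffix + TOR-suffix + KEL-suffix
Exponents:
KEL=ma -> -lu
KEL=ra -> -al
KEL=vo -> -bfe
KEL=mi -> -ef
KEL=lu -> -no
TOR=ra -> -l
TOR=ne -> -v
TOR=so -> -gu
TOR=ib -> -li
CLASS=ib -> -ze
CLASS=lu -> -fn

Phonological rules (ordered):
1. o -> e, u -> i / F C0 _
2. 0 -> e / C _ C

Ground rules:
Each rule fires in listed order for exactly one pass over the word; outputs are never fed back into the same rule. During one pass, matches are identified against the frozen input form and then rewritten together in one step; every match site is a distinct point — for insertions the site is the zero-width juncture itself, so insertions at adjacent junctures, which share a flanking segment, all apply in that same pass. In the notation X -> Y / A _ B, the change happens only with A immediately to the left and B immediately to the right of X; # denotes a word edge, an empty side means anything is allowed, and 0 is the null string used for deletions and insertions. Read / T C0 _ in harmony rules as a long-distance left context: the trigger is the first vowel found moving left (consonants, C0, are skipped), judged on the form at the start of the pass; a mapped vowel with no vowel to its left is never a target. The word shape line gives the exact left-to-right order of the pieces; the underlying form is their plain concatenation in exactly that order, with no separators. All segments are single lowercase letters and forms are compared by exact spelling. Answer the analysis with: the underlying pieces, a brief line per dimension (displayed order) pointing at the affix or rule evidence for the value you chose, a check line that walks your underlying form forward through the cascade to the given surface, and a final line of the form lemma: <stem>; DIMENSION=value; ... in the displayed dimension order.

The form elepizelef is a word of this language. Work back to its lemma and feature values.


underlying: elpu-ze-l-ef
KEL=mi - signalled by the affix -ef
TOR=ra - signalled by the affix -l
CLASS=ib - signalled by the affix -ze
check: elpuzelef -> elpizelef -> elepizelef
lemma: elpu; KEL=mi; TOR=ra; CLASS=ib


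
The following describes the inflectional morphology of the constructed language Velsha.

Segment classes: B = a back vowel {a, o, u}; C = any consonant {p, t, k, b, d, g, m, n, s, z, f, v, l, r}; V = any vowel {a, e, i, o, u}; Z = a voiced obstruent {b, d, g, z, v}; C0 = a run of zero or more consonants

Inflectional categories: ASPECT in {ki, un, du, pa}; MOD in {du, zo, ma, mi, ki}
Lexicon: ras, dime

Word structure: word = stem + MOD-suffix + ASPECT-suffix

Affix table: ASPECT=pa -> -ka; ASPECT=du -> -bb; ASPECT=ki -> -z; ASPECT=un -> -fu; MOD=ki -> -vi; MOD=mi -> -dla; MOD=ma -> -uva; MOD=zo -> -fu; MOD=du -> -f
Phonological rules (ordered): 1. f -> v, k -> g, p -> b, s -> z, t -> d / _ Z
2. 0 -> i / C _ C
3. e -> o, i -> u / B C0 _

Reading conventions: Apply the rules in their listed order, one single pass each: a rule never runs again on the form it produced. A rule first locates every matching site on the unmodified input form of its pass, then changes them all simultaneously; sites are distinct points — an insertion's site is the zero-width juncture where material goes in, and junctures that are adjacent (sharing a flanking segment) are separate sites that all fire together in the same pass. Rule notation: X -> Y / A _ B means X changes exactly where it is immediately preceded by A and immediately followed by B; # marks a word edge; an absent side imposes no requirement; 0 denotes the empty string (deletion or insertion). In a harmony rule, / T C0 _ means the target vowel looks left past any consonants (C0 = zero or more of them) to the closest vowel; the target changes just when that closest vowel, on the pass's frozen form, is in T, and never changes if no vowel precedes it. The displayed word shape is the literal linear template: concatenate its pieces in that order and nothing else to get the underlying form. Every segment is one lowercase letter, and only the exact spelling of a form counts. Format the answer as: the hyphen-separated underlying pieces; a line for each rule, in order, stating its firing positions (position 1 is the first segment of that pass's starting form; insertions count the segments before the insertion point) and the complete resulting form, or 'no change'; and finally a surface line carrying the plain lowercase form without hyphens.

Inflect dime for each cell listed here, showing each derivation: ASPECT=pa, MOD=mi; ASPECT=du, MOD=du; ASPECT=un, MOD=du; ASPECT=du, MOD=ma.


cell ASPECT=pa, MOD=mi:
underlying: dime-dla-ka
1. f -> v, k -> g, p -> b, s -> z, t -> d / _ Z: no change
2. 0 -> i / C _ C: inserts after position(s) 5: dimedilaka
3. e -> o, i -> u / B C0 _: no change
surface: dimedilaka

cell ASPECT=du, MOD=du:
underlying: dime-f-bb
1. f -> v, k -> g, p -> b, s -> z, t -> d / _ Z: fires at position(s) 5: dimevbb
2. 0 -> i / C _ C: inserts after position(s) 5, 6: dimevibib
3. e -> o, i -> u / B C0 _: no change
surface: dimevibib

cell ASPECT=un, MOD=du:
underlying: dime-f-fu
1. f -> v, k -> g, p -> b, s -> z, t -> d / _ Z: no change
2. 0 -> i / C _ C: inserts after position(s) 5: dimefifu
3. e -> o, i -> u / B C0 _: no change
surface: dimefifu

cell ASPECT=du, MOD=ma:
underlying: dime-uva-bb
1. f -> v, k -> g, p -> b, s -> z, t -> d / _ Z: no change
2. 0 -> i / C _ C: inserts after position(s) 8: dimeuvabib
3. e -> o, i -> u / B C0 _: fires at position(s) 9: dimeuvabub
surface: dimeuvabub


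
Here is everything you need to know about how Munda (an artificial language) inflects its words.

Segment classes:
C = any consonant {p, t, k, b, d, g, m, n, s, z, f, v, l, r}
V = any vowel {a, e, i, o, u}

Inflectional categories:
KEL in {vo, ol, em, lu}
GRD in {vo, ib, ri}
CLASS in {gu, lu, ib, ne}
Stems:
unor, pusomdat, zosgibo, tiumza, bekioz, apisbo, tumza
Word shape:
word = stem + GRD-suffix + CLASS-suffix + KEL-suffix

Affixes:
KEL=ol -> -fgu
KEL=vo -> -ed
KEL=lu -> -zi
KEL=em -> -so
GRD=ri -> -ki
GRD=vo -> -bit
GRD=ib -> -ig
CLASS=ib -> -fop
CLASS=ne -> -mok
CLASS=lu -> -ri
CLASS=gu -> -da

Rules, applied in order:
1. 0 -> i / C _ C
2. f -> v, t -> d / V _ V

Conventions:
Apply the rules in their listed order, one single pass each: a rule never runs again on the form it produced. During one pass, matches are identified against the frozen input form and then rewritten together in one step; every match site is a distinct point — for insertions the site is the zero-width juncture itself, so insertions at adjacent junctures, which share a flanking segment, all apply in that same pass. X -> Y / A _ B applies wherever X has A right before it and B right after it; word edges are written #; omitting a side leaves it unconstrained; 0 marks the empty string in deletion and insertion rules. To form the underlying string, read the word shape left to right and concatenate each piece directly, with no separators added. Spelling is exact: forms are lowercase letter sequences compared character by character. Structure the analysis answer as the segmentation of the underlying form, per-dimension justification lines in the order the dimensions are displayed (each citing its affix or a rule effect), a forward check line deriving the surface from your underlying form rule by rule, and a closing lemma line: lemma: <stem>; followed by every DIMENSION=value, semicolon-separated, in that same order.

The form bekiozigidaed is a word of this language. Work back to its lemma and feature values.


underlying: bekioz-ig-da-ed
KEL=vo - signalled by the affix -ed
GRD=ib - signalled by the affix -ig
CLASS=gu - signalled by the affix -da
check: bekiozigdaed -> bekiozigidaed -> bekiozigidaed
lemma: bekioz; KEL=vo; GRD=ib; CLASS=gu


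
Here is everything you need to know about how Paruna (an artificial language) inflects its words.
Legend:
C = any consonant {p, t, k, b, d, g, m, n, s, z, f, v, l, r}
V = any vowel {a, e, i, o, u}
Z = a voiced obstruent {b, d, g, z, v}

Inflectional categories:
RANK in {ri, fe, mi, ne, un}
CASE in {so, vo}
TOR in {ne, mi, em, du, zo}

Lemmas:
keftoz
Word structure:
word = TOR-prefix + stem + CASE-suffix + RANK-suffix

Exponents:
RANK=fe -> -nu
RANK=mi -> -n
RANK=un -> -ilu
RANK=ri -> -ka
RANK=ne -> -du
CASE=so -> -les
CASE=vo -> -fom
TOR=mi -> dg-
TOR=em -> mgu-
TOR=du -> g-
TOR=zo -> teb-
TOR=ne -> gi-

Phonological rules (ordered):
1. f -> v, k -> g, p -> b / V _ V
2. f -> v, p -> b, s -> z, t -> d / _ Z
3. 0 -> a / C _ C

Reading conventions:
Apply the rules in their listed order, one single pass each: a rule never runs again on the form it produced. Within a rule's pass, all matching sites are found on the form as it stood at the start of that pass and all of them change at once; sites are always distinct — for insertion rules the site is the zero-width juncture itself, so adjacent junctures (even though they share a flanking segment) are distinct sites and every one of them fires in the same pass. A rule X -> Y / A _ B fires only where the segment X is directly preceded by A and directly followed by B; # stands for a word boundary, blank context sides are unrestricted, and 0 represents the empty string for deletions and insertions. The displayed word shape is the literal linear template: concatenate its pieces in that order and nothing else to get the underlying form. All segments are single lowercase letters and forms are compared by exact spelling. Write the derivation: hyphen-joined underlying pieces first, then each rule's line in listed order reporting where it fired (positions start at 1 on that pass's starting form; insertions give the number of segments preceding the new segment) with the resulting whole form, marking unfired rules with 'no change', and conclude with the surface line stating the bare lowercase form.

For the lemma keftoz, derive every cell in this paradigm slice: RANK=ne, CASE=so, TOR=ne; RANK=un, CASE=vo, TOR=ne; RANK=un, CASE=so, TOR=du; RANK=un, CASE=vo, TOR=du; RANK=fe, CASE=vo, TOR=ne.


cell RANK=ne, CASE=so, TOR=ne:
underlying: gi-keftoz-les-du
1. f -> v, k -> g, p -> b / V _ V: fires at position(s) 3: gigeftozlesdu
2. f -> v, p -> b, s -> z, t -> d / _ Z: fires at position(s) 11: gigeftozlezdu
3. 0 -> a / C _ C: inserts after position(s) 5, 8, 11: gigefatozalezadu
surface: gigefatozalezadu

cell RANK=un, CASE=vo, TOR=ne:
underlying: gi-keftoz-fom-ilu
1. f -> v, k -> g, p -> b / V _ V: fires at position(s) 3: gigeftozfomilu
2. f -> v, p -> b, s -> z, t -> d / _ Z: no change
3. 0 -> a / C _ C: inserts after position(s) 5, 8: gigefatozafomilu
surface: gigefatozafomilu

cell RANK=un, CASE=so, TOR=du:
underlying: g-keftoz-les-ilu
1. f -> v, k -> g, p -> b / V _ V: no change
2. f -> v, p -> b, s -> z, t -> d / _ Z: no change
3. 0 -> a / C _ C: inserts after position(s) 1, 4, 7: gakefatozalesilu
surface: gakefatozalesilu

cell RANK=un, CASE=vo, TOR=du:
underlying: g-keftoz-fom-ilu
1. f -> v, k -> g, p -> b / V _ V: no change
2. f -> v, p -> b, s -> z, t -> d / _ Z: no change
3. 0 -> a / C _ C: inserts after position(s) 1, 4, 7: gakefatozafomilu
surface: gakefatozafomilu

cell RANK=fe, CASE=vo, TOR=ne:
underlying: gi-keftoz-fom-nu
1. f -> v, k -> g, p -> b / V _ V: fires at position(s) 3: gigeftozfomnu
2. f -> v, p -> b, s -> z, t -> d / _ Z: no change
3. 0 -> a / C _ C: inserts after position(s) 5, 8, 11: gigefatozafomanu
surface: gigefatozafomanu


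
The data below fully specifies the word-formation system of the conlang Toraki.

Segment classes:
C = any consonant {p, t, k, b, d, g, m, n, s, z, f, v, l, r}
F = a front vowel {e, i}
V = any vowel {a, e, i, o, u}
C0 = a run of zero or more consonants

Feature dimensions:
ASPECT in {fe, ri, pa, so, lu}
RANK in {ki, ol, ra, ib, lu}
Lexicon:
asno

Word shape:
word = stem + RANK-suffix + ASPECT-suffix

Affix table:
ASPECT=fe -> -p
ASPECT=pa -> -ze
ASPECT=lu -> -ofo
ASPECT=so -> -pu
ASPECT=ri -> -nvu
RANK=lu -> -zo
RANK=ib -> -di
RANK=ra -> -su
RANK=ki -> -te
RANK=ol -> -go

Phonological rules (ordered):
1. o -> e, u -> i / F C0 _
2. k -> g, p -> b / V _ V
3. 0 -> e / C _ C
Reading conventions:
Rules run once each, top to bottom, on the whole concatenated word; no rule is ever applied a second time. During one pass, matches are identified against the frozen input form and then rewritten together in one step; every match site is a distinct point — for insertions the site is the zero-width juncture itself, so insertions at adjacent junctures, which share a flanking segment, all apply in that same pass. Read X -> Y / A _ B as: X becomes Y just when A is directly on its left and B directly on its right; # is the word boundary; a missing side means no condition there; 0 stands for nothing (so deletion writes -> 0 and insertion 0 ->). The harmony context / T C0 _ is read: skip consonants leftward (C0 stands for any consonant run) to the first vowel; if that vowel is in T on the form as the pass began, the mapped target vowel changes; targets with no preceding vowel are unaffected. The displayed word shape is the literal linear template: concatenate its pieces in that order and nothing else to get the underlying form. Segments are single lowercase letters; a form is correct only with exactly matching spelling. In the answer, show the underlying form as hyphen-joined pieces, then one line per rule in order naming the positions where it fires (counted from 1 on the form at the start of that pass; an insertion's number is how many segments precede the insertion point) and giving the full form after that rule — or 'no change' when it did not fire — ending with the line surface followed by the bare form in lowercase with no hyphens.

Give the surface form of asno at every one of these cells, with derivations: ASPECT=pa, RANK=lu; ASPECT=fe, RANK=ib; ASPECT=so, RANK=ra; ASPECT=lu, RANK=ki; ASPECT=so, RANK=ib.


cell ASPECT=pa, RANK=lu:
underlying: asno-zo-ze
1. o -> e, u -> i / F C0 _: no change
2. k -> g, p -> b / V _ V: no change
3. 0 -> e / C _ C: inserts after position(s) 2: asenozoze
surface: asenozoze

cell ASPECT=fe, RANK=ib:
underlying: asno-di-p
1. o -> e, u -> i / F C0 _: no change
2. k -> g, p -> b / V _ V: no change
3. 0 -> e / C _ C: inserts after position(s) 2: asenodip
surface: asenodip

cell ASPECT=so, RANK=ra:
underlying: asno-su-pu
1. o -> e, u -> i / F C0 _: no change
2. k -> g, p -> b / V _ V: fires at position(s) 7: asnosubu
3. 0 -> e / C _ C: inserts after position(s) 2: asenosubu
surface: asenosubu

cell ASPECT=lu, RANK=ki:
underlying: asno-te-ofo
1. o -> e, u -> i / F C0 _: fires at position(s) 7: asnoteefo
2. k -> g, p -> b / V _ V: no change
3. 0 -> e / C _ C: inserts after position(s) 2: asenoteefo
surface: asenoteefo

cell ASPECT=so, RANK=ib:
underlying: asno-di-pu
1. o -> e, u -> i / F C0 _: fires at position(s) 8: asnodipi
2. k -> g, p -> b / V _ V: fires at position(s) 7: asnodibi
3. 0 -> e / C _ C: inserts after position(s) 2: asenodibi
surface: asenodibi
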